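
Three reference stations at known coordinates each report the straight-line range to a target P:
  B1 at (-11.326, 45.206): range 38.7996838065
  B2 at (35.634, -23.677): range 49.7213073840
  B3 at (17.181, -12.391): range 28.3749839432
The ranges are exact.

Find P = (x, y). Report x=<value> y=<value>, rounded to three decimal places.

x=-3.302 y=7.245

eq1: (x + 11.326)² + (y − 45.206)² = 38.7996838065²
eq2: (x − 35.634)² + (y + 23.677)² = 49.7213073840²
eq3: (x − 17.181)² + (y + 12.391)² = 28.3749839432²
eq2−eq3, eq2−eq1 (x²,y² cancel):
  -36.906·x + 22.572·y = 285.410051
  -93.920·x + 137.766·y = 1308.271371
det = -36.906·137.766 − 22.572·-93.920 = -2964.429756
x = (285.410051·137.766 − 22.572·1308.271371) / -2964.429756 = -3.302321
y = (-36.906·1308.271371 − 285.410051·-93.920) / -2964.429756 = 7.245019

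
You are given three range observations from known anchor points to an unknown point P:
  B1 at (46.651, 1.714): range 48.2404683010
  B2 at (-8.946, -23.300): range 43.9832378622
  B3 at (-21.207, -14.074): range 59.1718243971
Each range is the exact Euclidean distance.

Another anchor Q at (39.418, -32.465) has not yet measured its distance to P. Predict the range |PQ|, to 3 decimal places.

eq1: (x − 46.651)² + (y − 1.714)² = 48.2404683010²
eq2: (x + 8.946)² + (y + 23.300)² = 43.9832378622²
eq3: (x + 21.207)² + (y + 14.074)² = 59.1718243971²
eq1−eq2, eq1−eq3 (x²,y² cancel):
  -111.194·x − 50.028·y = -1163.715112
  -135.716·x − 31.576·y = -2705.601293
det = -111.194·-31.576 − -50.028·-135.716 = -3278.538304
x = (-1163.715112·-31.576 − -50.028·-2705.601293) / -3278.538304 = 30.077536
y = (-111.194·-2705.601293 − -1163.715112·-135.716) / -3278.538304 = -43.590118
|P − Q| = √((30.077536 − 39.418)² + (-43.590118 − -32.465)²) = 14.526270

14.526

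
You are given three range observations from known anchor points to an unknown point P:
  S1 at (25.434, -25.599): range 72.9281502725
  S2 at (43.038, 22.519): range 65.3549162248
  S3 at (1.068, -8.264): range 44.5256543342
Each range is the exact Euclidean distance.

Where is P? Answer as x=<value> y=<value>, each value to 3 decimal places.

x=-21.901 y=29.880

eq1: (x − 25.434)² + (y + 25.599)² = 72.9281502725²
eq2: (x − 43.038)² + (y − 22.519)² = 65.3549162248²
eq3: (x − 1.068)² + (y + 8.264)² = 44.5256543342²
eq1−eq3, eq1−eq2 (x²,y² cancel):
  -48.732·x + 34.670·y = 2103.218371
  35.208·x + 96.236·y = 2104.427675
det = -48.732·96.236 − 34.670·35.208 = -5910.434112
x = (2103.218371·96.236 − 34.670·2104.427675) / -5910.434112 = -21.901067
y = (-48.732·2104.427675 − 2103.218371·35.208) / -5910.434112 = 29.879883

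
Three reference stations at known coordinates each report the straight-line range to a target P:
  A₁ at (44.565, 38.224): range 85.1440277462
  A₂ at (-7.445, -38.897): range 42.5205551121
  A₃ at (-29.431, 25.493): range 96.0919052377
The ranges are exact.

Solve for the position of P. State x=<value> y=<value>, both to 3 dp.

x=34.424 y=-46.314

eq1: (x − 44.565)² + (y − 38.224)² = 85.1440277462²
eq2: (x + 7.445)² + (y + 38.897)² = 42.5205551121²
eq3: (x + 29.431)² + (y − 25.493)² = 96.0919052377²
eq2−eq1, eq2−eq3 (x²,y² cancel):
  104.020·x + 154.242·y = -3562.799087
  -43.972·x + 128.780·y = -7477.984469
det = 104.020·128.780 − 154.242·-43.972 = 20178.024824
x = (-3562.799087·128.780 − 154.242·-7477.984469) / 20178.024824 = 34.423687
y = (104.020·-7477.984469 − -3562.799087·-43.972) / 20178.024824 = -46.313916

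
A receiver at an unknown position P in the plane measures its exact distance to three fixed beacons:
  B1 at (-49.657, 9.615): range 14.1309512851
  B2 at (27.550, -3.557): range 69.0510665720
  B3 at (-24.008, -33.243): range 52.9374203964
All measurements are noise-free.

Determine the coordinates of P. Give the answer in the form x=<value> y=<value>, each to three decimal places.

x=-38.122 y=17.778

eq1: (x + 49.657)² + (y − 9.615)² = 14.1309512851²
eq2: (x − 27.550)² + (y + 3.557)² = 69.0510665720²
eq3: (x + 24.008)² + (y + 33.243)² = 52.9374203964²
eq2−eq3, eq2−eq1 (x²,y² cancel):
  -103.116·x − 59.372·y = 2875.505681
  -154.414·x + 26.344·y = 6354.977136
det = -103.116·26.344 − -59.372·-154.414 = -11884.355912
x = (2875.505681·26.344 − -59.372·6354.977136) / -11884.355912 = -38.122388
y = (-103.116·6354.977136 − 2875.505681·-154.414) / -11884.355912 = 17.778119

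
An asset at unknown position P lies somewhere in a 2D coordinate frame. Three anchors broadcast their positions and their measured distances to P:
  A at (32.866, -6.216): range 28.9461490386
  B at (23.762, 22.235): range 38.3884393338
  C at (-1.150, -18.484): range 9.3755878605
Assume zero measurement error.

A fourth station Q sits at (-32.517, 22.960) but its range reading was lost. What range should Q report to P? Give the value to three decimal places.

49.981

eq1: (x − 32.866)² + (y + 6.216)² = 28.9461490386²
eq2: (x − 23.762)² + (y − 22.235)² = 38.3884393338²
eq3: (x + 1.150)² + (y + 18.484)² = 9.3755878605²
eq1−eq2, eq1−eq3 (x²,y² cancel):
  -18.208·x + 56.902·y = -695.577473
  -68.032·x − 24.536·y = -25.853960
det = -18.208·-24.536 − 56.902·-68.032 = 4317.908352
x = (-695.577473·-24.536 − 56.902·-25.853960) / 4317.908352 = 4.293243
y = (-18.208·-25.853960 − -695.577473·-68.032) / 4317.908352 = -10.850341
|P − Q| = √((4.293243 − -32.517)² + (-10.850341 − 22.960)²) = 49.981328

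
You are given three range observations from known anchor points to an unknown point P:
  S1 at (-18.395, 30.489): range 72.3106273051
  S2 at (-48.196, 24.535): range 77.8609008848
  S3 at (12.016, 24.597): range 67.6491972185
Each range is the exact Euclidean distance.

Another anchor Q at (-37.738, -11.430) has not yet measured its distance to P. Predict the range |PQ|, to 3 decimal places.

eq1: (x + 18.395)² + (y − 30.489)² = 72.3106273051²
eq2: (x + 48.196)² + (y − 24.535)² = 77.8609008848²
eq3: (x − 12.016)² + (y − 24.597)² = 67.6491972185²
eq2−eq1, eq2−eq3 (x²,y² cancel):
  59.602·x + 11.908·y = -823.372430
  120.424·x + 0.124·y = -689.517974
det = 59.602·0.124 − 11.908·120.424 = -1426.618344
x = (-823.372430·0.124 − 11.908·-689.517974) / -1426.618344 = -5.683848
y = (59.602·-689.517974 − -823.372430·120.424) / -1426.618344 = -40.695643
|P − Q| = √((-5.683848 − -37.738)² + (-40.695643 − -11.430)²) = 43.404453

43.404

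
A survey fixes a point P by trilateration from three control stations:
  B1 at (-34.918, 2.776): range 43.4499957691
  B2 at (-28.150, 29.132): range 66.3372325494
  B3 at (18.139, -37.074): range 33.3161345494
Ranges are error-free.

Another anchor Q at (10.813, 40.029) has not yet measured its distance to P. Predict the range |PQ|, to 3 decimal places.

80.267

eq1: (x + 34.918)² + (y − 2.776)² = 43.4499957691²
eq2: (x + 28.150)² + (y − 29.132)² = 66.3372325494²
eq3: (x − 18.139)² + (y + 37.074)² = 33.3161345494²
eq3−eq1, eq3−eq2 (x²,y² cancel):
  -106.114·x + 79.700·y = -1254.469208
  -92.578·x + 132.412·y = -3353.072474
det = -106.114·132.412 − 79.700·-92.578 = -6672.300368
x = (-1254.469208·132.412 − 79.700·-3353.072474) / -6672.300368 = -15.157156
y = (-106.114·-3353.072474 − -1254.469208·-92.578) / -6672.300368 = -35.920398
|P − Q| = √((-15.157156 − 10.813)² + (-35.920398 − 40.029)²) = 80.266805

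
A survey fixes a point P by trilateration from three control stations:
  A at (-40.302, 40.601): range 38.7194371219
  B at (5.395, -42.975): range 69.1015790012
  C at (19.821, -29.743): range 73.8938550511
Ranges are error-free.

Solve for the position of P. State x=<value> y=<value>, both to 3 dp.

eq1: (x + 40.302)² + (y − 40.601)² = 38.7194371219²
eq2: (x − 5.395)² + (y + 42.975)² = 69.1015790012²
eq3: (x − 19.821)² + (y + 29.743)² = 73.8938550511²
eq1−eq3, eq1−eq2 (x²,y² cancel):
  120.246·x − 140.688·y = -5956.281318
  91.394·x − 167.152·y = -4672.569164
det = 120.246·-167.152 − -140.688·91.394 = -7241.320320
x = (-5956.281318·-167.152 − -140.688·-4672.569164) / -7241.320320 = -46.708322
y = (120.246·-4672.569164 − -5956.281318·91.394) / -7241.320320 = 2.415219

x=-46.708 y=2.415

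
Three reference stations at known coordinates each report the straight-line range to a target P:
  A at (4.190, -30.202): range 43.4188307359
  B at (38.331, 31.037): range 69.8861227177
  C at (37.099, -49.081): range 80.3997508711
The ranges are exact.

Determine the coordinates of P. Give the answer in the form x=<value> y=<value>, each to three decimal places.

eq1: (x − 4.190)² + (y + 30.202)² = 43.4188307359²
eq2: (x − 38.331)² + (y − 31.037)² = 69.8861227177²
eq3: (x − 37.099)² + (y + 49.081)² = 80.3997508711²
eq3−eq1, eq3−eq2 (x²,y² cancel):
  -65.818·x + 37.758·y = 1723.361620
  2.464·x + 160.236·y = 227.330360
det = -65.818·160.236 − 37.758·2.464 = -10639.448760
x = (1723.361620·160.236 − 37.758·227.330360) / -10639.448760 = -25.148016
y = (-65.818·227.330360 − 1723.361620·2.464) / -10639.448760 = 1.805431

x=-25.148 y=1.805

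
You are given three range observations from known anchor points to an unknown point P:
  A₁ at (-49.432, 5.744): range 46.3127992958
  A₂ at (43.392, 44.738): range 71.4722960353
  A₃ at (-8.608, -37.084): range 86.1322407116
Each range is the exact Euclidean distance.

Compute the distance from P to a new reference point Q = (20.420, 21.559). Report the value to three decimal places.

54.660

eq1: (x + 49.432)² + (y − 5.744)² = 46.3127992958²
eq2: (x − 43.392)² + (y − 44.738)² = 71.4722960353²
eq3: (x + 8.608)² + (y + 37.084)² = 86.1322407116²
eq1−eq3, eq1−eq2 (x²,y² cancel):
  81.648·x − 85.656·y = -6301.082951
  185.648·x + 77.988·y = -1555.575574
det = 81.648·77.988 − -85.656·185.648 = 22269.429312
x = (-6301.082951·77.988 − -85.656·-1555.575574) / 22269.429312 = -28.049809
y = (81.648·-1555.575574 − -6301.082951·185.648) / 22269.429312 = 46.825350
|P − Q| = √((-28.049809 − 20.420)² + (46.825350 − 21.559)²) = 54.659956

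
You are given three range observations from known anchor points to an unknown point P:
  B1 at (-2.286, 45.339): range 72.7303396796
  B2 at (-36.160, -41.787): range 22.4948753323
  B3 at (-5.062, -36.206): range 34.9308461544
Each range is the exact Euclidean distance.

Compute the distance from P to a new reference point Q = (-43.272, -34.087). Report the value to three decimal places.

eq1: (x + 2.286)² + (y − 45.339)² = 72.7303396796²
eq2: (x + 36.160)² + (y + 41.787)² = 22.4948753323²
eq3: (x + 5.062)² + (y + 36.206)² = 34.9308461544²
eq2−eq1, eq2−eq3 (x²,y² cancel):
  67.748·x + 174.252·y = -5776.531146
  62.196·x + 11.162·y = -2431.345286
det = 67.748·11.162 − 174.252·62.196 = -10081.574216
x = (-5776.531146·11.162 − 174.252·-2431.345286) / -10081.574216 = -35.628279
y = (67.748·-2431.345286 − -5776.531146·62.196) / -10081.574216 = -19.298410
|P − Q| = √((-35.628279 − -43.272)² + (-19.298410 − -34.087)²) = 16.647188

16.647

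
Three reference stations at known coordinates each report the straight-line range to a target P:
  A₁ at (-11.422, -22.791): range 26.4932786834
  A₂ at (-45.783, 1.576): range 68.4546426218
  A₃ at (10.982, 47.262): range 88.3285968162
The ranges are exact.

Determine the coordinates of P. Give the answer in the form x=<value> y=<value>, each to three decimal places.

x=7.813 y=-41.010

eq1: (x + 11.422)² + (y + 22.791)² = 26.4932786834²
eq2: (x + 45.783)² + (y − 1.576)² = 68.4546426218²
eq3: (x − 10.982)² + (y − 47.262)² = 88.3285968162²
eq1−eq3, eq1−eq2 (x²,y² cancel):
  44.808·x + 140.106·y = -5395.637997
  -68.722·x + 48.734·y = -2535.469181
det = 44.808·48.734 − 140.106·-68.722 = 11812.037604
x = (-5395.637997·48.734 − 140.106·-2535.469181) / 11812.037604 = 7.812659
y = (44.808·-2535.469181 − -5395.637997·-68.722) / 11812.037604 = -41.009719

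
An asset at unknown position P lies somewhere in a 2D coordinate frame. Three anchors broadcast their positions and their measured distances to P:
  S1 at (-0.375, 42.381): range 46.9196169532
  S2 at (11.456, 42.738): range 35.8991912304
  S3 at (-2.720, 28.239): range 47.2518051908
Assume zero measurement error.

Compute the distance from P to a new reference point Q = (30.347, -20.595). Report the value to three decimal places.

51.367

eq1: (x + 0.375)² + (y − 42.381)² = 46.9196169532²
eq2: (x − 11.456)² + (y − 42.738)² = 35.8991912304²
eq3: (x + 2.720)² + (y − 28.239)² = 47.2518051908²
eq3−eq1, eq3−eq2 (x²,y² cancel):
  4.690·x + 28.284·y = 1022.732904
  28.352·x + 28.998·y = 2096.918222
det = 4.690·28.998 − 28.284·28.352 = -665.907348
x = (1022.732904·28.998 − 28.284·2096.918222) / -665.907348 = 44.528757
y = (4.690·2096.918222 − 1022.732904·28.352) / -665.907348 = 28.775740
|P − Q| = √((44.528757 − 30.347)² + (28.775740 − -20.595)²) = 51.367229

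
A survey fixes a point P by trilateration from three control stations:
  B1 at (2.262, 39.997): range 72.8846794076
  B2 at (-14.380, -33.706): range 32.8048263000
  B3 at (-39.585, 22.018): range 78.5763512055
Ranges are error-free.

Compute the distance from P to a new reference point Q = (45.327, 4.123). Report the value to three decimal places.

44.382

eq1: (x − 2.262)² + (y − 39.997)² = 72.8846794076²
eq2: (x + 14.380)² + (y + 33.706)² = 32.8048263000²
eq3: (x + 39.585)² + (y − 22.018)² = 78.5763512055²
eq2−eq3, eq2−eq1 (x²,y² cancel):
  -50.410·x + 111.448·y = -4389.200627
  33.284·x + 147.406·y = -3974.022047
det = -50.410·147.406 − 111.448·33.284 = -11140.171692
x = (-4389.200627·147.406 − 111.448·-3974.022047) / -11140.171692 = 18.320875
y = (-50.410·-3974.022047 − -4389.200627·33.284) / -11140.171692 = -31.096523
|P − Q| = √((18.320875 − 45.327)² + (-31.096523 − 4.123)²) = 44.381816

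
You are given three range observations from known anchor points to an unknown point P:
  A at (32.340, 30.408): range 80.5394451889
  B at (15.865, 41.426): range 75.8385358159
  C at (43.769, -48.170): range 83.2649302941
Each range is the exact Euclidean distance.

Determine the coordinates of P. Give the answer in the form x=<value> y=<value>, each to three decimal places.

x=-33.198 y=-16.404

eq1: (x − 32.340)² + (y − 30.408)² = 80.5394451889²
eq2: (x − 15.865)² + (y − 41.426)² = 75.8385358159²
eq3: (x − 43.769)² + (y + 48.170)² = 83.2649302941²
eq1−eq3, eq1−eq2 (x²,y² cancel):
  22.858·x − 157.156·y = 1819.105811
  -32.950·x + 22.036·y = 732.408354
det = 22.858·22.036 − -157.156·-32.950 = -4674.591312
x = (1819.105811·22.036 − -157.156·732.408354) / -4674.591312 = -33.198235
y = (22.858·732.408354 − 1819.105811·-32.950) / -4674.591312 = -16.403771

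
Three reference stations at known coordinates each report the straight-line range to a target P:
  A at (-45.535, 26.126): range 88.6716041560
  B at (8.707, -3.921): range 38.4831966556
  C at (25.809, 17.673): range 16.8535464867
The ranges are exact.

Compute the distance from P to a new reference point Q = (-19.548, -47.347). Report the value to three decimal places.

eq1: (x + 45.535)² + (y − 26.126)² = 88.6716041560²
eq2: (x − 8.707)² + (y + 3.921)² = 38.4831966556²
eq3: (x − 25.809)² + (y − 17.673)² = 16.8535464867²
eq2−eq3, eq2−eq1 (x²,y² cancel):
  34.204·x + 43.188·y = 2084.167716
  -108.484·x + 60.094·y = -3716.878948
det = 34.204·60.094 − 43.188·-108.484 = 6740.662168
x = (2084.167716·60.094 − 43.188·-3716.878948) / 6740.662168 = 42.395025
y = (34.204·-3716.878948 − 2084.167716·-108.484) / 6740.662168 = 14.682048
|P − Q| = √((42.395025 − -19.548)² + (14.682048 − -47.347)²) = 87.661514

87.662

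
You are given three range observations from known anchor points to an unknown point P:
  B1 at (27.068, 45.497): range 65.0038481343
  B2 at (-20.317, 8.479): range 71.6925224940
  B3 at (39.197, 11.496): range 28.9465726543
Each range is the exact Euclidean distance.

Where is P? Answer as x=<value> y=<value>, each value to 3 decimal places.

x=46.920 y=-16.401

eq1: (x − 27.068)² + (y − 45.497)² = 65.0038481343²
eq2: (x + 20.317)² + (y − 8.479)² = 71.6925224940²
eq3: (x − 39.197)² + (y − 11.496)² = 28.9465726543²
eq3−eq2, eq3−eq1 (x²,y² cancel):
  -119.028·x − 6.034·y = -5485.802608
  -24.258·x + 68.002·y = -2253.505396
det = -119.028·68.002 − -6.034·-24.258 = -8240.514828
x = (-5485.802608·68.002 − -6.034·-2253.505396) / -8240.514828 = 46.919787
y = (-119.028·-2253.505396 − -5485.802608·-24.258) / -8240.514828 = -16.401359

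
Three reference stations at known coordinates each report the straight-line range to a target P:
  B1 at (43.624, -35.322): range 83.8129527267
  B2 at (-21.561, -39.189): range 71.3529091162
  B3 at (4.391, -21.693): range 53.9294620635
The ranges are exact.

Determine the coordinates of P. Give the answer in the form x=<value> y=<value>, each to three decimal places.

eq1: (x − 43.624)² + (y + 35.322)² = 83.8129527267²
eq2: (x + 21.561)² + (y + 39.189)² = 71.3529091162²
eq3: (x − 4.391)² + (y + 21.693)² = 53.9294620635²
eq1−eq2, eq1−eq3 (x²,y² cancel):
  -130.370·x − 7.734·y = 783.330787
  -78.466·x + 27.258·y = 1455.394236
det = -130.370·27.258 − -7.734·-78.466 = -4160.481504
x = (783.330787·27.258 − -7.734·1455.394236) / -4160.481504 = -7.837566
y = (-130.370·1455.394236 − 783.330787·-78.466) / -4160.481504 = 30.831747

x=-7.838 y=30.832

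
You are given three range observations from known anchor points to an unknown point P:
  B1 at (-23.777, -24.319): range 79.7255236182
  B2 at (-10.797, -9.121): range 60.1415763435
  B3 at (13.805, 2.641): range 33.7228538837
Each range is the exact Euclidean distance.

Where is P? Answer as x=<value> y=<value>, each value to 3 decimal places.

x=37.726 y=26.411

eq1: (x + 23.777)² + (y + 24.319)² = 79.7255236182²
eq2: (x + 10.797)² + (y + 9.121)² = 60.1415763435²
eq3: (x − 13.805)² + (y − 2.641)² = 33.7228538837²
eq1−eq3, eq1−eq2 (x²,y² cancel):
  75.164·x + 53.920·y = 4259.721658
  25.960·x + 30.396·y = 1782.158271
det = 75.164·30.396 − 53.920·25.960 = 884.921744
x = (4259.721658·30.396 − 53.920·1782.158271) / 884.921744 = 37.725964
y = (75.164·1782.158271 − 4259.721658·25.960) / 884.921744 = 26.411115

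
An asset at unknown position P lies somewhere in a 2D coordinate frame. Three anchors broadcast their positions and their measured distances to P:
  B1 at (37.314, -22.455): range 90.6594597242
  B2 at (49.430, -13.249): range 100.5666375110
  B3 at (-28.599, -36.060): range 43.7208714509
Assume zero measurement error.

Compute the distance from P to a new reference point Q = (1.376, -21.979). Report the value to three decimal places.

56.697

eq1: (x − 37.314)² + (y + 22.455)² = 90.6594597242²
eq2: (x − 49.430)² + (y + 13.249)² = 100.5666375110²
eq3: (x + 28.599)² + (y + 36.060)² = 43.7208714509²
eq3−eq1, eq3−eq2 (x²,y² cancel):
  131.826·x + 27.210·y = -6529.287817
  156.058·x + 45.622·y = -7701.499480
det = 131.826·45.622 − 27.210·156.058 = 1767.827592
x = (-6529.287817·45.622 − 27.210·-7701.499480) / 1767.827592 = -49.960397
y = (131.826·-7701.499480 − -6529.287817·156.058) / 1767.827592 = 2.087154
|P − Q| = √((-49.960397 − 1.376)² + (2.087154 − -21.979)²) = 56.697490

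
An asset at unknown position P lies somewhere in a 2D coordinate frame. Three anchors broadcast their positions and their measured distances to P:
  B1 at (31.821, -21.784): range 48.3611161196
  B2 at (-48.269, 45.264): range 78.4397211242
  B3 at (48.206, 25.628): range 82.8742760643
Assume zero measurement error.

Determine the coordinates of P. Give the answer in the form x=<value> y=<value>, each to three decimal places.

eq1: (x − 31.821)² + (y + 21.784)² = 48.3611161196²
eq2: (x + 48.269)² + (y − 45.264)² = 78.4397211242²
eq3: (x − 48.206)² + (y − 25.628)² = 82.8742760643²
eq3−eq2, eq3−eq1 (x²,y² cancel):
  -192.950·x + 39.272·y = 2113.469020
  -32.770·x − 94.824·y = 3035.853958
det = -192.950·-94.824 − 39.272·-32.770 = 19583.234240
x = (2113.469020·-94.824 − 39.272·3035.853958) / 19583.234240 = -16.321698
y = (-192.950·3035.853958 − 2113.469020·-32.770) / 19583.234240 = -26.375094

x=-16.322 y=-26.375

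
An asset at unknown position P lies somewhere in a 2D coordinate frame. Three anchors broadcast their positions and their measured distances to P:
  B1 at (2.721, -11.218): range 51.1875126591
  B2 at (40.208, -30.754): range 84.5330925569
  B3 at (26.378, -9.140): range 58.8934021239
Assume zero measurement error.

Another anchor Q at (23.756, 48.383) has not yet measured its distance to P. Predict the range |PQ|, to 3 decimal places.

eq1: (x − 2.721)² + (y + 11.218)² = 51.1875126591²
eq2: (x − 40.208)² + (y + 30.754)² = 84.5330925569²
eq3: (x − 26.378)² + (y + 9.140)² = 58.8934021239²
eq1−eq3, eq1−eq2 (x²,y² cancel):
  47.314·x + 4.156·y = -202.180242
  74.974·x − 39.072·y = -2096.437870
det = 47.314·-39.072 − 4.156·74.974 = -2160.244552
x = (-202.180242·-39.072 − 4.156·-2096.437870) / -2160.244552 = -7.690047
y = (47.314·-2096.437870 − -202.180242·74.974) / -2160.244552 = 38.899577
|P − Q| = √((-7.690047 − 23.756)² + (38.899577 − 48.383)²) = 32.844926

32.845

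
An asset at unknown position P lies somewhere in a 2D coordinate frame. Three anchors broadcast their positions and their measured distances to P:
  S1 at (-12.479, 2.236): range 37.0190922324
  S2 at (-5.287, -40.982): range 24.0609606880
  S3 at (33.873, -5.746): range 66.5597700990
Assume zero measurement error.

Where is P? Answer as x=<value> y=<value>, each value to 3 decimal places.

eq1: (x + 12.479)² + (y − 2.236)² = 37.0190922324²
eq2: (x + 5.287)² + (y + 40.982)² = 24.0609606880²
eq3: (x − 33.873)² + (y + 5.746)² = 66.5597700990²
eq1−eq2, eq1−eq3 (x²,y² cancel):
  14.384·x − 86.436·y = 2338.234916
  92.704·x − 15.964·y = -2040.118298
det = 14.384·-15.964 − -86.436·92.704 = 7783.336768
x = (2338.234916·-15.964 − -86.436·-2040.118298) / 7783.336768 = -27.451883
y = (14.384·-2040.118298 − 2338.234916·92.704) / 7783.336768 = -31.619959

x=-27.452 y=-31.620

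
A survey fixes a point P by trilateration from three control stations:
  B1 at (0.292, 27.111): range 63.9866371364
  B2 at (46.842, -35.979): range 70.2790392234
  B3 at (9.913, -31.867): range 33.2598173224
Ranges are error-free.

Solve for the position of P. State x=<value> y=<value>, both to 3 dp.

eq1: (x − 0.292)² + (y − 27.111)² = 63.9866371364²
eq2: (x − 46.842)² + (y + 35.979)² = 70.2790392234²
eq3: (x − 9.913)² + (y + 31.867)² = 33.2598173224²
eq2−eq1, eq2−eq3 (x²,y² cancel):
  -93.100·x + 126.180·y = -1908.716198
  -73.858·x + 8.224·y = 1458.039759
det = -93.100·8.224 − 126.180·-73.858 = 8553.748040
x = (-1908.716198·8.224 − 126.180·1458.039759) / 8553.748040 = -23.343304
y = (-93.100·1458.039759 − -1908.716198·-73.858) / 8553.748040 = -32.350434

x=-23.343 y=-32.350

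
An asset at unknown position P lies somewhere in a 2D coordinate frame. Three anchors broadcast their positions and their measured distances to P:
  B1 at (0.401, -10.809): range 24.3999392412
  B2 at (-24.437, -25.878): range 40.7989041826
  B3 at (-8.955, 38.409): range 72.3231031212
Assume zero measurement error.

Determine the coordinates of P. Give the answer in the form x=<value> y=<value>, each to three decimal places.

x=16.210 y=-29.395

eq1: (x − 0.401)² + (y + 10.809)² = 24.3999392412²
eq2: (x + 24.437)² + (y + 25.878)² = 40.7989041826²
eq3: (x + 8.955)² + (y − 38.409)² = 72.3231031212²
eq3−eq2, eq3−eq1 (x²,y² cancel):
  -30.964·x − 128.574·y = 3277.475210
  18.712·x − 98.436·y = 3196.826186
det = -30.964·-98.436 − -128.574·18.712 = 5453.848992
x = (3277.475210·-98.436 − -128.574·3196.826186) / 5453.848992 = 16.210053
y = (-30.964·3196.826186 − 3277.475210·18.712) / 5453.848992 = -29.394771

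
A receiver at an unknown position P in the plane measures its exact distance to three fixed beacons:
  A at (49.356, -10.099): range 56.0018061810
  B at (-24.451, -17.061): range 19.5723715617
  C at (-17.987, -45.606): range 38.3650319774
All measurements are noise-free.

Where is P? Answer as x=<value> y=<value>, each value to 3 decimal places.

x=-6.634 y=-8.959

eq1: (x − 49.356)² + (y + 10.099)² = 56.0018061810²
eq2: (x + 24.451)² + (y + 17.061)² = 19.5723715617²
eq3: (x + 17.987)² + (y + 45.606)² = 38.3650319774²
eq1−eq3, eq1−eq2 (x²,y² cancel):
  -134.686·x − 71.014·y = 1529.761485
  -147.614·x − 13.924·y = 1104.049152
det = -134.686·-13.924 − -71.014·-147.614 = -8607.292732
x = (1529.761485·-13.924 − -71.014·1104.049152) / -8607.292732 = -6.634205
y = (-134.686·1104.049152 − 1529.761485·-147.614) / -8607.292732 = -8.959176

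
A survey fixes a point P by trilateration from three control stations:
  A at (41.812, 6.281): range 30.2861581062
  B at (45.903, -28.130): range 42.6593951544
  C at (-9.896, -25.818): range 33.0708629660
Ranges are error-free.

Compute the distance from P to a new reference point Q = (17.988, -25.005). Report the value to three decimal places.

24.095

eq1: (x − 41.812)² + (y − 6.281)² = 30.2861581062²
eq2: (x − 45.903)² + (y + 28.130)² = 42.6593951544²
eq3: (x + 9.896)² + (y + 25.818)² = 33.0708629660²
eq2−eq3, eq2−eq1 (x²,y² cancel):
  -111.598·x + 4.624·y = -1407.740351
  -8.182·x + 68.822·y = -208.115382
det = -111.598·68.822 − 4.624·-8.182 = -7642.563988
x = (-1407.740351·68.822 − 4.624·-208.115382) / -7642.563988 = 12.550916
y = (-111.598·-208.115382 − -1407.740351·-8.182) / -7642.563988 = -1.531833
|P − Q| = √((12.550916 − 17.988)² + (-1.531833 − -25.005)²) = 24.094636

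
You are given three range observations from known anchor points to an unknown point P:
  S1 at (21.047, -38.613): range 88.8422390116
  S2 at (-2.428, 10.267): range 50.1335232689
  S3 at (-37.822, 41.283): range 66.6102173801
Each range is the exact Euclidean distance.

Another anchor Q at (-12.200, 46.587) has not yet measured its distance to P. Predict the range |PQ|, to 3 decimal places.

eq1: (x − 21.047)² + (y + 38.613)² = 88.8422390116²
eq2: (x + 2.428)² + (y − 10.267)² = 50.1335232689²
eq3: (x + 37.822)² + (y − 41.283)² = 66.6102173801²
eq3−eq1, eq3−eq2 (x²,y² cancel):
  117.738·x − 159.792·y = -4656.872168
  70.788·x − 62.032·y = -1099.932396
det = 117.738·-62.032 − -159.792·70.788 = 4007.832480
x = (-4656.872168·-62.032 − -159.792·-1099.932396) / 4007.832480 = 28.223409
y = (117.738·-1099.932396 − -4656.872168·70.788) / 4007.832480 = 49.938920
|P − Q| = √((28.223409 − -12.200)² + (49.938920 − 46.587)²) = 40.562142

40.562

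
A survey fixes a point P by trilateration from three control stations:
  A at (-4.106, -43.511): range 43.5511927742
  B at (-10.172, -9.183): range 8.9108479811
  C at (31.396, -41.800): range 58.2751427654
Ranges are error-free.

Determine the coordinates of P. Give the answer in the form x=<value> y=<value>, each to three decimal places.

eq1: (x + 4.106)² + (y + 43.511)² = 43.5511927742²
eq2: (x + 10.172)² + (y + 9.183)² = 8.9108479811²
eq3: (x − 31.396)² + (y + 41.800)² = 58.2751427654²
eq2−eq3, eq2−eq1 (x²,y² cancel):
  83.136·x − 65.234·y = -771.437310
  12.132·x − 68.656·y = -95.033896
det = 83.136·-68.656 − -65.234·12.132 = -4916.366328
x = (-771.437310·-68.656 − -65.234·-95.033896) / -4916.366328 = -9.511976
y = (83.136·-95.033896 − -771.437310·12.132) / -4916.366328 = -0.296630

x=-9.512 y=-0.297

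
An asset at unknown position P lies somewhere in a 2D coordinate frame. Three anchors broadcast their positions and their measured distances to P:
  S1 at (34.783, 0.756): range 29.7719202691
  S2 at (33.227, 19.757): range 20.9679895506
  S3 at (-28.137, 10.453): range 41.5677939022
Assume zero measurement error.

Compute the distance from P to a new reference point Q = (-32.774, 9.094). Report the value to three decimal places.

46.395

eq1: (x − 34.783)² + (y − 0.756)² = 29.7719202691²
eq2: (x − 33.227)² + (y − 19.757)² = 20.9679895506²
eq3: (x + 28.137)² + (y − 10.453)² = 41.5677939022²
eq1−eq2, eq1−eq3 (x²,y² cancel):
  -3.112·x + 38.002·y = 730.654604
  -125.840·x + 19.394·y = -1150.986900
det = -3.112·19.394 − 38.002·-125.840 = 4721.817552
x = (730.654604·19.394 − 38.002·-1150.986900) / 4721.817552 = 12.264370
y = (-3.112·-1150.986900 − 730.654604·-125.840) / 4721.817552 = 20.231075
|P − Q| = √((12.264370 − -32.774)² + (20.231075 − 9.094)²) = 46.394927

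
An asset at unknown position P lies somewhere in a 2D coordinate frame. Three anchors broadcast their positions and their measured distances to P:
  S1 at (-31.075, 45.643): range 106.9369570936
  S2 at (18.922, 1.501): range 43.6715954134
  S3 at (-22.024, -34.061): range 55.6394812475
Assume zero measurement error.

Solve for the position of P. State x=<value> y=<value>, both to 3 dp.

eq1: (x + 31.075)² + (y − 45.643)² = 106.9369570936²
eq2: (x − 18.922)² + (y − 1.501)² = 43.6715954134²
eq3: (x + 22.024)² + (y + 34.061)² = 55.6394812475²
eq3−eq1, eq3−eq2 (x²,y² cancel):
  -18.102·x + 159.408·y = -6936.030142
  81.892·x + 71.124·y = -96.369584
det = -18.102·71.124 − 159.408·81.892 = -14341.726584
x = (-6936.030142·71.124 − 159.408·-96.369584) / -14341.726584 = 33.326261
y = (-18.102·-96.369584 − -6936.030142·81.892) / -14341.726584 = -39.726727

x=33.326 y=-39.727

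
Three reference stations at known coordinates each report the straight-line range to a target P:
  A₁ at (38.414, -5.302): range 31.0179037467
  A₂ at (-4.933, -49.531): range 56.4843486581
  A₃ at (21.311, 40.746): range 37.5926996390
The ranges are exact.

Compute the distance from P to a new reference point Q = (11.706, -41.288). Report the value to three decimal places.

46.509

eq1: (x − 38.414)² + (y + 5.302)² = 31.0179037467²
eq2: (x + 4.933)² + (y + 49.531)² = 56.4843486581²
eq3: (x − 21.311)² + (y − 40.746)² = 37.5926996390²
eq1−eq3, eq1−eq2 (x²,y² cancel):
  -34.206·x + 92.096·y = 159.547924
  -86.694·x − 88.458·y = -1254.463440
det = -34.206·-88.458 − 92.096·-86.694 = 11009.964972
x = (159.547924·-88.458 − 92.096·-1254.463440) / 11009.964972 = 9.211453
y = (-34.206·-1254.463440 − 159.547924·-86.694) / 11009.964972 = 5.153697
|P − Q| = √((9.211453 − 11.706)² + (5.153697 − -41.288)²) = 46.508644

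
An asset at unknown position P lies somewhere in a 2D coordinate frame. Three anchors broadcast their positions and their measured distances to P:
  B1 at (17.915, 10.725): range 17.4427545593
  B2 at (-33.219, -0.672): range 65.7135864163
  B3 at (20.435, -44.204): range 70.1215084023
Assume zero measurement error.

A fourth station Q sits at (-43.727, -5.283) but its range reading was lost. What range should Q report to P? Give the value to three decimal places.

77.189

eq1: (x − 17.915)² + (y − 10.725)² = 17.4427545593²
eq2: (x + 33.219)² + (y + 0.672)² = 65.7135864163²
eq3: (x − 20.435)² + (y + 44.204)² = 70.1215084023²
eq2−eq1, eq2−eq3 (x²,y² cancel):
  102.268·x + 22.794·y = 3346.045058
  107.308·x − 87.064·y = 668.878795
det = 102.268·-87.064 − 22.794·107.308 = -11349.839704
x = (3346.045058·-87.064 − 22.794·668.878795) / -11349.839704 = 27.010645
y = (102.268·668.878795 − 3346.045058·107.308) / -11349.839704 = 25.608512
|P − Q| = √((27.010645 − -43.727)² + (25.608512 − -5.283)²) = 77.188729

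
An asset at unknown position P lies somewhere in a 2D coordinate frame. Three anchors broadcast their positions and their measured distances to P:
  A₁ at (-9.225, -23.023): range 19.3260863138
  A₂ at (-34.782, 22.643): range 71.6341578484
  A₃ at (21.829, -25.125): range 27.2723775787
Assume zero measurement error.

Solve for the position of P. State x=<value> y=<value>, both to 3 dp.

eq1: (x + 9.225)² + (y + 23.023)² = 19.3260863138²
eq2: (x + 34.782)² + (y − 22.643)² = 71.6341578484²
eq3: (x − 21.829)² + (y + 25.125)² = 27.2723775787²
eq2−eq3, eq2−eq1 (x²,y² cancel):
  113.222·x − 95.536·y = 3772.947885
  51.114·x − 91.332·y = 3650.621139
det = 113.222·-91.332 − -95.536·51.114 = -5457.564600
x = (3772.947885·-91.332 − -95.536·3650.621139) / -5457.564600 = -0.764968
y = (113.222·3650.621139 − 3772.947885·51.114) / -5457.564600 = -40.399003

x=-0.765 y=-40.399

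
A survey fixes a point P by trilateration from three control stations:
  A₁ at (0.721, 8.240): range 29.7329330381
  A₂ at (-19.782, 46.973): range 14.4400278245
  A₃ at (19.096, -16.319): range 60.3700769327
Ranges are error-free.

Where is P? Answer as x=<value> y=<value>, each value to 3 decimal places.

eq1: (x − 0.721)² + (y − 8.240)² = 29.7329330381²
eq2: (x + 19.782)² + (y − 46.973)² = 14.4400278245²
eq3: (x − 19.096)² + (y + 16.319)² = 60.3700769327²
eq3−eq2, eq3−eq1 (x²,y² cancel):
  -77.756·x + 126.584·y = 5402.855061
  -36.750·x + 49.118·y = 2197.949346
det = -77.756·49.118 − 126.584·-36.750 = 832.742792
x = (5402.855061·49.118 − 126.584·2197.949346) / 832.742792 = -15.428275
y = (-77.756·2197.949346 − 5402.855061·-36.750) / 832.742792 = 33.204940

x=-15.428 y=33.205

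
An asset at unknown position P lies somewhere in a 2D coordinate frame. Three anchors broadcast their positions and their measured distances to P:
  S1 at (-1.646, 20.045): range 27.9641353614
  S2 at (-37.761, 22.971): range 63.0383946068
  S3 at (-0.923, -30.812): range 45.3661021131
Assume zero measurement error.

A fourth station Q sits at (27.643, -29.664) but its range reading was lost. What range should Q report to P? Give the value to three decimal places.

eq1: (x + 1.646)² + (y − 20.045)² = 27.9641353614²
eq2: (x + 37.761)² + (y − 22.971)² = 63.0383946068²
eq3: (x + 0.923)² + (y + 30.812)² = 45.3661021131²
eq3−eq1, eq3−eq2 (x²,y² cancel):
  -1.446·x + 101.714·y = 730.370422
  -73.676·x + 107.566·y = -912.427285
det = -1.446·107.566 − 101.714·-73.676 = 7338.340228
x = (730.370422·107.566 − 101.714·-912.427285) / 7338.340228 = 23.352645
y = (-1.446·-912.427285 − 730.370422·-73.676) / 7338.340228 = 7.512617
|P − Q| = √((23.352645 − 27.643)² + (7.512617 − -29.664)²) = 37.423362

37.423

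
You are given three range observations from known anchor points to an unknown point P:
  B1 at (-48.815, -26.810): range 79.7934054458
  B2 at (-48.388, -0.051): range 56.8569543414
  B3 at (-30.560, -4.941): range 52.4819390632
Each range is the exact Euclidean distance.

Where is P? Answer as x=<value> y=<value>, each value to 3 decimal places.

eq1: (x + 48.815)² + (y + 26.810)² = 79.7934054458²
eq2: (x + 48.388)² + (y + 0.051)² = 56.8569543414²
eq3: (x + 30.560)² + (y + 4.941)² = 52.4819390632²
eq1−eq3, eq1−eq2 (x²,y² cancel):
  36.510·x + 43.738·y = 1469.280381
  0.854·x + 53.518·y = 2373.995116
det = 36.510·53.518 − 43.738·0.854 = 1916.589928
x = (1469.280381·53.518 − 43.738·2373.995116) / 1916.589928 = -13.148797
y = (36.510·2373.995116 − 1469.280381·0.854) / 1916.589928 = 44.568635

x=-13.149 y=44.569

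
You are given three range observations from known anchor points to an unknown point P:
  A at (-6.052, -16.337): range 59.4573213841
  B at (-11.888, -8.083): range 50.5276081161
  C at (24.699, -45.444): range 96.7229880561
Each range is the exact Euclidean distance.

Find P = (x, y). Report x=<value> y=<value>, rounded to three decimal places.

x=-16.059 y=42.272

eq1: (x + 6.052)² + (y + 16.337)² = 59.4573213841²
eq2: (x + 11.888)² + (y + 8.083)² = 50.5276081161²
eq3: (x − 24.699)² + (y + 45.444)² = 96.7229880561²
eq2−eq3, eq2−eq1 (x²,y² cancel):
  73.174·x − 74.722·y = -4333.758933
  11.672·x − 16.508·y = -885.269044
det = 73.174·-16.508 − -74.722·11.672 = -335.801208
x = (-4333.758933·-16.508 − -74.722·-885.269044) / -335.801208 = -16.058962
y = (73.174·-885.269044 − -4333.758933·11.672) / -335.801208 = 42.272161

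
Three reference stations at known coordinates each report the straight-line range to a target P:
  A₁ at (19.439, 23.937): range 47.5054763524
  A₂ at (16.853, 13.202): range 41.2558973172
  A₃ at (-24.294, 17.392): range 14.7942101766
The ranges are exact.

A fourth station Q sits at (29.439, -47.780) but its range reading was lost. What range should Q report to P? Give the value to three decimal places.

eq1: (x − 19.439)² + (y − 23.937)² = 47.5054763524²
eq2: (x − 16.853)² + (y − 13.202)² = 41.2558973172²
eq3: (x + 24.294)² + (y − 17.392)² = 14.7942101766²
eq1−eq3, eq1−eq2 (x²,y² cancel):
  -87.466·x − 13.090·y = 1979.727039
  -5.172·x − 21.470·y = 62.182943
det = -87.466·-21.470 − -13.090·-5.172 = 1810.193540
x = (1979.727039·-21.470 − -13.090·62.182943) / 1810.193540 = -23.031109
y = (-87.466·62.182943 − 1979.727039·-5.172) / 1810.193540 = 2.651791
|P − Q| = √((-23.031109 − 29.439)² + (2.651791 − -47.780)²) = 72.776905

72.777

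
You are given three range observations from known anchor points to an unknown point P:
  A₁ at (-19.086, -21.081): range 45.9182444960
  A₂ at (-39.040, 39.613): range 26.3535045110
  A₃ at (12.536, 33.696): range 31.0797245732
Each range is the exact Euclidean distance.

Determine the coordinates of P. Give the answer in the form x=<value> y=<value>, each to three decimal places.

x=-17.243 y=24.800

eq1: (x + 19.086)² + (y + 21.081)² = 45.9182444960²
eq2: (x + 39.040)² + (y − 39.613)² = 26.3535045110²
eq3: (x − 12.536)² + (y − 33.696)² = 31.0797245732²
eq3−eq1, eq3−eq2 (x²,y² cancel):
  -63.244·x − 109.554·y = -1626.423653
  -103.152·x + 11.834·y = 2072.181737
det = -63.244·11.834 − -109.554·-103.152 = -12049.143704
x = (-1626.423653·11.834 − -109.554·2072.181737) / -12049.143704 = -17.243441
y = (-63.244·2072.181737 − -1626.423653·-103.152) / -12049.143704 = 24.800261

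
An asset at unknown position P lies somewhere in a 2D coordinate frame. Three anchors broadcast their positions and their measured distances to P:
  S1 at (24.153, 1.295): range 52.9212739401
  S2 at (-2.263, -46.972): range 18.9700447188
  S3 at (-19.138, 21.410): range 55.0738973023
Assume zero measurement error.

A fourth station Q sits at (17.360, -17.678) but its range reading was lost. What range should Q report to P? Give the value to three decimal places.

36.651

eq1: (x − 24.153)² + (y − 1.295)² = 52.9212739401²
eq2: (x + 2.263)² + (y + 46.972)² = 18.9700447188²
eq3: (x + 19.138)² + (y − 21.410)² = 55.0738973023²
eq1−eq2, eq1−eq3 (x²,y² cancel):
  -52.832·x − 96.534·y = 4067.244158
  -86.582·x + 40.230·y = 7.133781
det = -52.832·40.230 − -96.534·-86.582 = -10483.538148
x = (4067.244158·40.230 − -96.534·7.133781) / -10483.538148 = -15.673514
y = (-52.832·7.133781 − 4067.244158·-86.582) / -10483.538148 = -33.554821
|P − Q| = √((-15.673514 − 17.360)² + (-33.554821 − -17.678)²) = 36.650873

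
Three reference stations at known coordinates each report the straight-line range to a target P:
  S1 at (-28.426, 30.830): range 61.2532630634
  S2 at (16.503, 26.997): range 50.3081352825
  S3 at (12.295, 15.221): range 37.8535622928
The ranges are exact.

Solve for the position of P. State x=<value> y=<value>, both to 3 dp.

x=3.322 y=-21.554

eq1: (x + 28.426)² + (y − 30.830)² = 61.2532630634²
eq2: (x − 16.503)² + (y − 26.997)² = 50.3081352825²
eq3: (x − 12.295)² + (y − 15.221)² = 37.8535622928²
eq1−eq2, eq1−eq3 (x²,y² cancel):
  89.858·x − 7.666·y = 463.714402
  81.442·x − 31.218·y = 943.389548
det = 89.858·-31.218 − -7.666·81.442 = -2180.852672
x = (463.714402·-31.218 − -7.666·943.389548) / -2180.852672 = 3.321734
y = (89.858·943.389548 − 463.714402·81.442) / -2180.852672 = -21.553620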